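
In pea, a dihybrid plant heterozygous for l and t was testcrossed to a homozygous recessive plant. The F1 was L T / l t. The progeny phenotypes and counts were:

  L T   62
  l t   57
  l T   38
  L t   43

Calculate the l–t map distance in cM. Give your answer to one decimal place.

40.5 cM

The recombinant classes are L t and l T: 43 + 38 = 81.
Recombination frequency = 81/200 = 0.4050 ≈ 40.5%, i.e. 40.5 cM.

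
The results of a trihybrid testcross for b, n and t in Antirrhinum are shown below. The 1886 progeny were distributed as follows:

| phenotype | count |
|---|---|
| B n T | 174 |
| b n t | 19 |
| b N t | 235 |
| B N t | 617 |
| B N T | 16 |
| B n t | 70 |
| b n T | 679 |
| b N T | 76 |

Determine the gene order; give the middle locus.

t

The two most frequent reciprocal classes, B N t and b n T, are the parental types, so the F1 was B N t / b n T.
The two rarest classes, B N T and b n t, are the double crossovers. Comparing them with the parentals, only the t allele has switched, so t is the middle locus and the order is b – t – n.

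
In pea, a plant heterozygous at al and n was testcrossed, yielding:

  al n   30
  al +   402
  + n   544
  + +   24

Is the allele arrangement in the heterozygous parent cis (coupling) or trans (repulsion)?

trans

The two most frequent classes are + n (544) and al + (402); these are the parental (non-recombinant) types.
So the F1 carried + n on one chromosome and al + on the other — the recessive alleles are on opposite chromosomes (trans / repulsion).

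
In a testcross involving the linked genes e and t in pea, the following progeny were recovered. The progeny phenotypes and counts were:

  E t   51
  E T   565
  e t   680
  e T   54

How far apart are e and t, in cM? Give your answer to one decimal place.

7.8 cM

The two most frequent classes, E T (565) and e t (680), are the parental types, so the F1 was E T / e t.
The recombinant classes are E t and e T: 51 + 54 = 105.
Recombination frequency = 105/1350 = 0.0778 ≈ 7.8%, i.e. 7.8 cM.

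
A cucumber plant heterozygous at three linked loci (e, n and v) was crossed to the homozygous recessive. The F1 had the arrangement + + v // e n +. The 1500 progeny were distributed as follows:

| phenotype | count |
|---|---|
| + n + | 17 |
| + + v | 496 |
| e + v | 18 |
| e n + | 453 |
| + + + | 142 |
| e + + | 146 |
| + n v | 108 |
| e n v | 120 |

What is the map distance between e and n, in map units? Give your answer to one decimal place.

19.3 map units

The two rarest classes, e + v and + n +, are the double crossovers. Comparing them with the parentals, only the e allele has switched, so e is the middle locus and the order is n – e – v.
Crossovers in the n–e interval produce the single-crossover classes + n v and e + + (108 + 146 = 254) plus the double crossovers (35).
RF(n–e) = (254 + 35) / 1500 = 289/1500 = 0.1927 → 19.3 map units.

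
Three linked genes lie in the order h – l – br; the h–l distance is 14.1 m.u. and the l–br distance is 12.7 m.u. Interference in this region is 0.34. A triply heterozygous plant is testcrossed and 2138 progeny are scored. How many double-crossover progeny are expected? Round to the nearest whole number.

Map distances give recombination frequencies of 0.141 and 0.127 for the two intervals.
With interference 0.34 (so coincidence = 0.66), expected double-crossover frequency = 0.141 × 0.127 × 0.66 = 0.01182.
Expected number = 0.01182 × 2138 = 25.27 ≈ 25.

25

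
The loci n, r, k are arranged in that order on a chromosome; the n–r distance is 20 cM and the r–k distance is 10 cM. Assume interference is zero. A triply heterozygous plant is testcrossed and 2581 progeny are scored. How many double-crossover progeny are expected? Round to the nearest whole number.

Map distances give recombination frequencies of 0.200 and 0.100 for the two intervals.
With no interference, expected double-crossover frequency = 0.200 × 0.100 = 0.02000.
Expected number = 0.02000 × 2581 = 51.62 ≈ 52.

52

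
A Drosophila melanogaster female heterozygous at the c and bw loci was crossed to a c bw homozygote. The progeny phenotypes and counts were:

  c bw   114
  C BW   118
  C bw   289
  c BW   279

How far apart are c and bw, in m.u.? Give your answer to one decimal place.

29.0 m.u.

The two most frequent classes, C bw (289) and c BW (279), are the parental types, so the F1 was C bw / c BW.
The recombinant classes are C BW and c bw: 118 + 114 = 232.
Recombination frequency = 232/800 = 0.2900 ≈ 29.0%, i.e. 29.0 m.u.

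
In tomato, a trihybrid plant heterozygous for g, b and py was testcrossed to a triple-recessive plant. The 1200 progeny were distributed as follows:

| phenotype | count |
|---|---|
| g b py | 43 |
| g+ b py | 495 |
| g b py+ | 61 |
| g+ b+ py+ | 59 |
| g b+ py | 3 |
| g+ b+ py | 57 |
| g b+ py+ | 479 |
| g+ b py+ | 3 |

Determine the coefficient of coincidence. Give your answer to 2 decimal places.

The two most frequent reciprocal classes, g b+ py+ and g+ b py, are the parental types, so the F1 was g b+ py+ / g+ b py.
The two rarest classes, g b+ py and g+ b py+, are the double crossovers. Comparing them with the parentals, only the py allele has switched, so py is the middle locus and the order is b – py – g.
b–py: (118 + 6)/1200 = 0.1033; py–g: (102 + 6)/1200 = 0.0900.
Expected DCO frequency = 0.1033 × 0.0900 ≈ 0.00930; observed = 6/1200 ≈ 0.00500.
Coefficient of coincidence = 0.00500/0.00930 ≈ 0.54.

0.54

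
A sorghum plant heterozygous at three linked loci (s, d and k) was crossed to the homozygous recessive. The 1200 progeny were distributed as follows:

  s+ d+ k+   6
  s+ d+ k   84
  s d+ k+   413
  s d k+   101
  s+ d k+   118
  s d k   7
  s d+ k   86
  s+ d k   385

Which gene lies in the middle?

The two most frequent reciprocal classes, s+ d k and s d+ k+, are the parental types, so the F1 was s+ d k / s d+ k+.
The two rarest classes, s d k and s+ d+ k+, are the double crossovers. Comparing them with the parentals, only the s allele has switched, so s is the middle locus and the order is d – s – k.

s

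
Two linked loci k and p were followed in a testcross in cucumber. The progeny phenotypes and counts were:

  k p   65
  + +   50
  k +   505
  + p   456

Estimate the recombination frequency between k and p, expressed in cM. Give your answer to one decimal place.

The two most frequent classes, + p (456) and k + (505), are the parental types, so the F1 was + p / k +.
The recombinant classes are + + and k p: 50 + 65 = 115.
Recombination frequency = 115/1076 = 0.1069 ≈ 10.7%, i.e. 10.7 cM.

10.7 cM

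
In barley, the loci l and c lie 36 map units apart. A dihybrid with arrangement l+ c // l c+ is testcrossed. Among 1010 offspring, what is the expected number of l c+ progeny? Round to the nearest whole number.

A map distance of 36 map units corresponds to a recombination frequency of 0.360.
The F1 is l+ c / l c+, so l c+ is a parental gamete class with expected frequency (1 − r)/2 = 0.640/2 = 0.3200.
Expected number = 0.3200 × 1010 = 323.20 ≈ 323.

323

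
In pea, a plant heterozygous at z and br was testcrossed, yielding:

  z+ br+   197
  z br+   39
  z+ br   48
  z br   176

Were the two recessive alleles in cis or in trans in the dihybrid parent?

The two most frequent classes are z+ br+ (197) and z br (176); these are the parental (non-recombinant) types.
So the F1 carried z+ br+ on one chromosome and z br on the other — the recessive alleles are on the same chromosome (cis / coupling).

cis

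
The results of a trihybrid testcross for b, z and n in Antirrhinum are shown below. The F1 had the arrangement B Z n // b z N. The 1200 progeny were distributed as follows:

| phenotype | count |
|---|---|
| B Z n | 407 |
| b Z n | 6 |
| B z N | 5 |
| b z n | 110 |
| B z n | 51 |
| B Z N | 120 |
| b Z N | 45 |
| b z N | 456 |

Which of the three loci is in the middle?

b

The two rarest classes, b Z n and B z N, are the double crossovers. Comparing them with the parentals, only the b allele has switched, so b is the middle locus and the order is n – b – z.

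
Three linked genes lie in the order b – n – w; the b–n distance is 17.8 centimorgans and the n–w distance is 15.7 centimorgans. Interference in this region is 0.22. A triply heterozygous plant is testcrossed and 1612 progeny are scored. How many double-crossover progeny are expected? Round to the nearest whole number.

Map distances give recombination frequencies of 0.178 and 0.157 for the two intervals.
With interference 0.22 (so coincidence = 0.78), expected double-crossover frequency = 0.178 × 0.157 × 0.78 = 0.02180.
Expected number = 0.02180 × 1612 = 35.14 ≈ 35.

35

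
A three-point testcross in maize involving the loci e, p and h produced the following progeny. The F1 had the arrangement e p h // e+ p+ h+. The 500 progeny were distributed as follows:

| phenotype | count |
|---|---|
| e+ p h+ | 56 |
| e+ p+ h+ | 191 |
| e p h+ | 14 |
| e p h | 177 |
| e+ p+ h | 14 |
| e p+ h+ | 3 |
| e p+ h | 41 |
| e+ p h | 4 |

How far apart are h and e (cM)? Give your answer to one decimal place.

7.0 cM

The two rarest classes, e+ p h and e p+ h+, are the double crossovers. Comparing them with the parentals, only the e allele has switched, so e is the middle locus and the order is h – e – p.
Crossovers in the h–e interval produce the single-crossover classes e p h+ and e+ p+ h (14 + 14 = 28) plus the double crossovers (7).
RF(h–e) = (28 + 7) / 500 = 35/500 = 0.0700 → 7.0 cM.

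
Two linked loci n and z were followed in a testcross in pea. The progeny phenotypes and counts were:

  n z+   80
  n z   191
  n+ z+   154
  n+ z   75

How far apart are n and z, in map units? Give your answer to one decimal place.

The two most frequent classes, n+ z+ (154) and n z (191), are the parental types, so the F1 was n+ z+ / n z.
The recombinant classes are n+ z and n z+: 75 + 80 = 155.
Recombination frequency = 155/500 = 0.3100 ≈ 31.0%, i.e. 31.0 map units.

31.0 map units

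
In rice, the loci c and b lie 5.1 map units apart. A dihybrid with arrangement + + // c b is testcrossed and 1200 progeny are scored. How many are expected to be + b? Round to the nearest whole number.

A map distance of 5.1 map units corresponds to a recombination frequency of 0.051.
The F1 is + + / c b, so + b is a recombinant gamete class with expected frequency r/2 = 0.051/2 = 0.0255.
Expected number = 0.0255 × 1200 = 30.60 ≈ 31.

31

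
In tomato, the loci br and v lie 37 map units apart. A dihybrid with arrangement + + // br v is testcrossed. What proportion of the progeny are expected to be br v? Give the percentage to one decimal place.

31.5%

A map distance of 37 map units corresponds to a recombination frequency of 0.370.
The F1 is + + / br v, so br v is a parental gamete class with expected frequency (1 − r)/2 = 0.630/2 = 0.3150.
That is 0.3150 = 31.5% of the progeny.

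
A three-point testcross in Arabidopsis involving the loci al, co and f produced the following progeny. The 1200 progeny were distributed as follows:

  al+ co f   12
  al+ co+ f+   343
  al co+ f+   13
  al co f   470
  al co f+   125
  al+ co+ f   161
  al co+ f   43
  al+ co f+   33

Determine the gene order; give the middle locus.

The two most frequent reciprocal classes, al co f and al+ co+ f+, are the parental types, so the F1 was al co f / al+ co+ f+.
The two rarest classes, al+ co f and al co+ f+, are the double crossovers. Comparing them with the parentals, only the al allele has switched, so al is the middle locus and the order is f – al – co.

al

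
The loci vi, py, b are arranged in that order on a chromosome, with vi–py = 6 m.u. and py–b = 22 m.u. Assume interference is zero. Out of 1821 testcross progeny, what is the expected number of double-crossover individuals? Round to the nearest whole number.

24

Map distances give recombination frequencies of 0.060 and 0.220 for the two intervals.
With no interference, expected double-crossover frequency = 0.060 × 0.220 = 0.01320.
Expected number = 0.01320 × 1821 = 24.04 ≈ 24.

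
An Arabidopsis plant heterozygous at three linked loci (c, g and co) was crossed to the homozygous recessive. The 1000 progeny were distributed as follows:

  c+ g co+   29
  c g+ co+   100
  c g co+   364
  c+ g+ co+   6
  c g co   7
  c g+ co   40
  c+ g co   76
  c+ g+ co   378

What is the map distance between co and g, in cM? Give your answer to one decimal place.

18.9 cM

The two most frequent reciprocal classes, c+ g+ co and c g co+, are the parental types, so the F1 was c+ g+ co / c g co+.
The two rarest classes, c+ g+ co+ and c g co, are the double crossovers. Comparing them with the parentals, only the co allele has switched, so co is the middle locus and the order is c – co – g.
Crossovers in the co–g interval produce the single-crossover classes c+ g co and c g+ co+ (76 + 100 = 176) plus the double crossovers (13).
RF(co–g) = (176 + 13) / 1000 = 189/1000 = 0.1890 → 18.9 cM.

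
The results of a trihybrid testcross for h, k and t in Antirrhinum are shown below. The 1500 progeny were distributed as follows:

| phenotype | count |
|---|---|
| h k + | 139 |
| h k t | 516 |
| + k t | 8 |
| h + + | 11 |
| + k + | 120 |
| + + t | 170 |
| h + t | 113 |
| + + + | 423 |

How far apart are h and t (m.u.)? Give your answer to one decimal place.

21.9 m.u.

The two most frequent reciprocal classes, h k t and + + +, are the parental types, so the F1 was h k t / + + +.
The two rarest classes, + k t and h + +, are the double crossovers. Comparing them with the parentals, only the h allele has switched, so h is the middle locus and the order is t – h – k.
Crossovers in the t–h interval produce the single-crossover classes h k + and + + t (139 + 170 = 309) plus the double crossovers (19).
RF(t–h) = (309 + 19) / 1500 = 328/1500 = 0.2187 → 21.9 m.u.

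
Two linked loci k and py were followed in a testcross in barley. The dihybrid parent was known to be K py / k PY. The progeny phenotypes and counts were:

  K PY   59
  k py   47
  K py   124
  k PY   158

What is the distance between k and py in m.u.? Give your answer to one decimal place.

The recombinant classes are K PY and k py: 59 + 47 = 106.
Recombination frequency = 106/388 = 0.2732 ≈ 27.3%, i.e. 27.3 m.u.

27.3 m.u.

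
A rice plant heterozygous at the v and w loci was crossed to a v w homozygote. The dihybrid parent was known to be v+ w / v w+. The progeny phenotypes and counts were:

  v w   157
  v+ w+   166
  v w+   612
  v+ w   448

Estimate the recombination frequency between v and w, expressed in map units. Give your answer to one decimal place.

23.4 map units

The recombinant classes are v+ w+ and v w: 166 + 157 = 323.
Recombination frequency = 323/1383 = 0.2336 ≈ 23.4%, i.e. 23.4 map units.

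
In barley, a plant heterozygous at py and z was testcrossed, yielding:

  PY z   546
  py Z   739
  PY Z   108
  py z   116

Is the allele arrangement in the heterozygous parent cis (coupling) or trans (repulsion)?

trans

The two most frequent classes are PY z (546) and py Z (739); these are the parental (non-recombinant) types.
So the F1 carried PY z on one chromosome and py Z on the other — the recessive alleles are on opposite chromosomes (trans / repulsion).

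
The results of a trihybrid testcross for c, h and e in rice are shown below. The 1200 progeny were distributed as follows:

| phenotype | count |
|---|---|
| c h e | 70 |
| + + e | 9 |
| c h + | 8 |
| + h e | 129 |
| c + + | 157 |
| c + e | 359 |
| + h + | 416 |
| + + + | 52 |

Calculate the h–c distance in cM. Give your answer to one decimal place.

11.6 cM

The two most frequent reciprocal classes, c + e and + h +, are the parental types, so the F1 was c + e / + h +.
The two rarest classes, + + e and c h +, are the double crossovers. Comparing them with the parentals, only the c allele has switched, so c is the middle locus and the order is h – c – e.
Crossovers in the h–c interval produce the single-crossover classes c h e and + + + (70 + 52 = 122) plus the double crossovers (17).
RF(h–c) = (122 + 17) / 1200 = 139/1200 = 0.1158 → 11.6 cM.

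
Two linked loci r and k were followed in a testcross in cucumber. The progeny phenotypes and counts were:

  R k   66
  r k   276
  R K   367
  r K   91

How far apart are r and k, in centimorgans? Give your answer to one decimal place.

19.6 centimorgans

The two most frequent classes, R K (367) and r k (276), are the parental types, so the F1 was R K / r k.
The recombinant classes are R k and r K: 66 + 91 = 157.
Recombination frequency = 157/800 = 0.1963 ≈ 19.6%, i.e. 19.6 centimorgans.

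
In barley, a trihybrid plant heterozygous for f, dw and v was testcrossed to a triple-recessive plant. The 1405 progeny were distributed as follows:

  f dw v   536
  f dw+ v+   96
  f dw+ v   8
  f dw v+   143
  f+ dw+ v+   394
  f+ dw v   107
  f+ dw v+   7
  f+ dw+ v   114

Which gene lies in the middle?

The two most frequent reciprocal classes, f+ dw+ v+ and f dw v, are the parental types, so the F1 was f+ dw+ v+ / f dw v.
The two rarest classes, f+ dw v+ and f dw+ v, are the double crossovers. Comparing them with the parentals, only the dw allele has switched, so dw is the middle locus and the order is v – dw – f.

dw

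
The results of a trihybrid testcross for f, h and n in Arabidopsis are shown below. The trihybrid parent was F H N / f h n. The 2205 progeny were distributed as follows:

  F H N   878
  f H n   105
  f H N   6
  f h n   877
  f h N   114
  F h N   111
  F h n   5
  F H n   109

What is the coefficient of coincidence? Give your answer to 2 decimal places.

0.46

The two rarest classes, f H N and F h n, are the double crossovers. Comparing them with the parentals, only the f allele has switched, so f is the middle locus and the order is h – f – n.
h–f: (216 + 11)/2205 = 0.1029; f–n: (223 + 11)/2205 = 0.1061.
Expected DCO frequency = 0.1029 × 0.1061 ≈ 0.01092; observed = 11/2205 ≈ 0.00499.
Coefficient of coincidence = 0.00499/0.01092 ≈ 0.46.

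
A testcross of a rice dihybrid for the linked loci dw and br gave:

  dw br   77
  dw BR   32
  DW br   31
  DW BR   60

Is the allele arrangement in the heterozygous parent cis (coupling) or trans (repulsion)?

The two most frequent classes are DW BR (60) and dw br (77); these are the parental (non-recombinant) types.
So the F1 carried DW BR on one chromosome and dw br on the other — the recessive alleles are on the same chromosome (cis / coupling).

cis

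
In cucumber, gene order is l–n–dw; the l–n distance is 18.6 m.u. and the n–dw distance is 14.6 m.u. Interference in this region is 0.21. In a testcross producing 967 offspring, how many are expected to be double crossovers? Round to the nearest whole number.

Map distances give recombination frequencies of 0.186 and 0.146 for the two intervals.
With interference 0.21 (so coincidence = 0.79), expected double-crossover frequency = 0.186 × 0.146 × 0.79 = 0.02145.
Expected number = 0.02145 × 967 = 20.75 ≈ 21.

21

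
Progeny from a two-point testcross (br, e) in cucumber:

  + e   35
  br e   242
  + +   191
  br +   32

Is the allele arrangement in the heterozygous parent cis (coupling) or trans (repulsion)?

The two most frequent classes are + + (191) and br e (242); these are the parental (non-recombinant) types.
So the F1 carried + + on one chromosome and br e on the other — the recessive alleles are on the same chromosome (cis / coupling).

cis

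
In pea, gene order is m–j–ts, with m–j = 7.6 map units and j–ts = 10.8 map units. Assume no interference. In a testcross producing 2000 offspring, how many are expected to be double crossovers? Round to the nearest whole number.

Map distances give recombination frequencies of 0.076 and 0.108 for the two intervals.
With no interference, expected double-crossover frequency = 0.076 × 0.108 = 0.00821.
Expected number = 0.00821 × 2000 = 16.42 ≈ 16.

16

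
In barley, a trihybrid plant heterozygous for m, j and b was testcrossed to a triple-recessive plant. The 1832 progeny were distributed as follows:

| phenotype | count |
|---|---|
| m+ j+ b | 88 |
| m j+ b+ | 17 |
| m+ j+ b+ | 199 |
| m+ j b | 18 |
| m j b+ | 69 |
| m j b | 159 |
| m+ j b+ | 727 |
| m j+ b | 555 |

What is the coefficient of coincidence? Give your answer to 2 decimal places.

0.85

The two most frequent reciprocal classes, m+ j b+ and m j+ b, are the parental types, so the F1 was m+ j b+ / m j+ b.
The two rarest classes, m+ j b and m j+ b+, are the double crossovers. Comparing them with the parentals, only the b allele has switched, so b is the middle locus and the order is j – b – m.
j–b: (358 + 35)/1832 = 0.2145; b–m: (157 + 35)/1832 = 0.1048.
Expected DCO frequency = 0.2145 × 0.1048 ≈ 0.02248; observed = 35/1832 ≈ 0.01910.
Coefficient of coincidence = 0.01910/0.02248 ≈ 0.85.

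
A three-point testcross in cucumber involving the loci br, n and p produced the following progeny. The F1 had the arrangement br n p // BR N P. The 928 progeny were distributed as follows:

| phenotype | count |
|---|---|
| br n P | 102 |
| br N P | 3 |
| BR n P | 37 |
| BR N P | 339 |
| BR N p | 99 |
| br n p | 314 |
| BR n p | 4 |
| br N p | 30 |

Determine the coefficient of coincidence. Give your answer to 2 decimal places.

0.42

The two rarest classes, BR n p and br N P, are the double crossovers. Comparing them with the parentals, only the br allele has switched, so br is the middle locus and the order is n – br – p.
n–br: (67 + 7)/928 = 0.0797; br–p: (201 + 7)/928 = 0.2241.
Expected DCO frequency = 0.0797 × 0.2241 ≈ 0.01786; observed = 7/928 ≈ 0.00754.
Coefficient of coincidence = 0.00754/0.01786 ≈ 0.42.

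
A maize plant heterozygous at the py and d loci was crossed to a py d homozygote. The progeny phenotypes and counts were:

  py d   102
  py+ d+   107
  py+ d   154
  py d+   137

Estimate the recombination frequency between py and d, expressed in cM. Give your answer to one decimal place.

The two most frequent classes, py+ d (154) and py d+ (137), are the parental types, so the F1 was py+ d / py d+.
The recombinant classes are py+ d+ and py d: 107 + 102 = 209.
Recombination frequency = 209/500 = 0.4180 ≈ 41.8%, i.e. 41.8 cM.

41.8 cM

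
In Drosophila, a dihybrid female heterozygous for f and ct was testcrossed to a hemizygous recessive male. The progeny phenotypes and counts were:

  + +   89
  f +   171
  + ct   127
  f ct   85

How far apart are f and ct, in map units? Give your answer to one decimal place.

36.9 map units

The two most frequent classes, + ct (127) and f + (171), are the parental types, so the F1 was + ct / f +.
The recombinant classes are + + and f ct: 89 + 85 = 174.
Recombination frequency = 174/472 = 0.3686 ≈ 36.9%, i.e. 36.9 map units.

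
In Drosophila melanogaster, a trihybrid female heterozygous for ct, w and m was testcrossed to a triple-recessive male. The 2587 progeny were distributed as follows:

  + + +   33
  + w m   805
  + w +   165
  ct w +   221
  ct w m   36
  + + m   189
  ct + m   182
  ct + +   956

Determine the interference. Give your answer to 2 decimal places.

The two most frequent reciprocal classes, + w m and ct + +, are the parental types, so the F1 was + w m / ct + +.
The two rarest classes, ct w m and + + +, are the double crossovers. Comparing them with the parentals, only the ct allele has switched, so ct is the middle locus and the order is w – ct – m.
w–ct: (410 + 69)/2587 = 0.1852; ct–m: (347 + 69)/2587 = 0.1608.
Expected DCO frequency = 0.1852 × 0.1608 ≈ 0.02978; observed = 69/2587 ≈ 0.02667.
Coefficient of coincidence = 0.02667/0.02978 ≈ 0.90; interference = 1 − 0.90 = 0.10.

0.10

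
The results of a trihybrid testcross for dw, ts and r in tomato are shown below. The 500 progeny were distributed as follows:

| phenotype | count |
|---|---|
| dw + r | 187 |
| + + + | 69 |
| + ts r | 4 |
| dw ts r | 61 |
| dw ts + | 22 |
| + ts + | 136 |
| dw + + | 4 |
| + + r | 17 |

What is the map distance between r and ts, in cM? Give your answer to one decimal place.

27.6 cM

The two most frequent reciprocal classes, dw + r and + ts +, are the parental types, so the F1 was dw + r / + ts +.
The two rarest classes, dw + + and + ts r, are the double crossovers. Comparing them with the parentals, only the r allele has switched, so r is the middle locus and the order is dw – r – ts.
Crossovers in the r–ts interval produce the single-crossover classes dw ts r and + + + (61 + 69 = 130) plus the double crossovers (8).
RF(r–ts) = (130 + 8) / 500 = 138/500 = 0.2760 → 27.6 cM.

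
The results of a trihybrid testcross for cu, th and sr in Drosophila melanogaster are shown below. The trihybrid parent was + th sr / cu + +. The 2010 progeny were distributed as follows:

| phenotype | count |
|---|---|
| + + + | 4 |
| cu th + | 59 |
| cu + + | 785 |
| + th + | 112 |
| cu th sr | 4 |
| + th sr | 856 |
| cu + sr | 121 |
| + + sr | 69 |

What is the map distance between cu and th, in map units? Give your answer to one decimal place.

The two rarest classes, cu th sr and + + +, are the double crossovers. Comparing them with the parentals, only the cu allele has switched, so cu is the middle locus and the order is sr – cu – th.
Crossovers in the cu–th interval produce the single-crossover classes + + sr and cu th + (69 + 59 = 128) plus the double crossovers (8).
RF(cu–th) = (128 + 8) / 2010 = 136/2010 = 0.0677 → 6.8 map units.

6.8 map units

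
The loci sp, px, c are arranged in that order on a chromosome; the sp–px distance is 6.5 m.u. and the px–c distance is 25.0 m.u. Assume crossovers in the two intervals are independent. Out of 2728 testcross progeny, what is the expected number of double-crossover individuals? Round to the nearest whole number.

44

Map distances give recombination frequencies of 0.065 and 0.250 for the two intervals.
With no interference, expected double-crossover frequency = 0.065 × 0.250 = 0.01625.
Expected number = 0.01625 × 2728 = 44.33 ≈ 44.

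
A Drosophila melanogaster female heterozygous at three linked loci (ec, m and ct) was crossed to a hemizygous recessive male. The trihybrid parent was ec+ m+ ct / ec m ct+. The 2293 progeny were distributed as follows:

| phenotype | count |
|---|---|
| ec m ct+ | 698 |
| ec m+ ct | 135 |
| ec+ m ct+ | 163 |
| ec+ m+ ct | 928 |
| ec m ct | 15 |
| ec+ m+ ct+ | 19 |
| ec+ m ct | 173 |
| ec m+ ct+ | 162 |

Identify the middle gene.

The two rarest classes, ec+ m+ ct+ and ec m ct, are the double crossovers. Comparing them with the parentals, only the ct allele has switched, so ct is the middle locus and the order is m – ct – ec.

ct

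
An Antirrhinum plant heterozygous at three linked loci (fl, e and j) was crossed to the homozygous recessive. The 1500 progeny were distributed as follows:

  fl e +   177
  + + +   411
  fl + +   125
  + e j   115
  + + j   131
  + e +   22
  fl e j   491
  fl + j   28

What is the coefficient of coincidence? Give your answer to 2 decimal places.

The two most frequent reciprocal classes, fl e j and + + +, are the parental types, so the F1 was fl e j / + + +.
The two rarest classes, fl + j and + e +, are the double crossovers. Comparing them with the parentals, only the e allele has switched, so e is the middle locus and the order is fl – e – j.
fl–e: (240 + 50)/1500 = 0.1933; e–j: (308 + 50)/1500 = 0.2387.
Expected DCO frequency = 0.1933 × 0.2387 ≈ 0.04614; observed = 50/1500 ≈ 0.03333.
Coefficient of coincidence = 0.03333/0.04614 ≈ 0.72.

0.72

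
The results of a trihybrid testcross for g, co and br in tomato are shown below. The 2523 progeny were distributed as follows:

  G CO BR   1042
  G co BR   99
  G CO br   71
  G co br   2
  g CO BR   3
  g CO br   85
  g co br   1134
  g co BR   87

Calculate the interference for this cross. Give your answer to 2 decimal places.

The two most frequent reciprocal classes, G CO BR and g co br, are the parental types, so the F1 was G CO BR / g co br.
The two rarest classes, g CO BR and G co br, are the double crossovers. Comparing them with the parentals, only the g allele has switched, so g is the middle locus and the order is br – g – co.
br–g: (158 + 5)/2523 = 0.0646; g–co: (184 + 5)/2523 = 0.0749.
Expected DCO frequency = 0.0646 × 0.0749 ≈ 0.00484; observed = 5/2523 ≈ 0.00198.
Coefficient of coincidence = 0.00198/0.00484 ≈ 0.41; interference = 1 − 0.41 = 0.59.

0.59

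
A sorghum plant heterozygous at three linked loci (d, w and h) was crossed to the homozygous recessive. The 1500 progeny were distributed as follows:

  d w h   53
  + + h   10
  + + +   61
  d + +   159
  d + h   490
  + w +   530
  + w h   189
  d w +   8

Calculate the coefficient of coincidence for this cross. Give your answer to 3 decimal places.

0.559

The two most frequent reciprocal classes, d + h and + w +, are the parental types, so the F1 was d + h / + w +.
The two rarest classes, + + h and d w +, are the double crossovers. Comparing them with the parentals, only the d allele has switched, so d is the middle locus and the order is w – d – h.
w–d: (114 + 18)/1500 = 0.0880; d–h: (348 + 18)/1500 = 0.2440.
Expected DCO frequency = 0.0880 × 0.2440 ≈ 0.02147; observed = 18/1500 ≈ 0.01200.
Coefficient of coincidence = 0.01200/0.02147 ≈ 0.559.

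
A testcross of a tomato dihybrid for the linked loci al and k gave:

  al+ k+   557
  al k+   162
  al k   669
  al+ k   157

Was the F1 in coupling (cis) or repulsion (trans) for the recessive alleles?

cis

The two most frequent classes are al+ k+ (557) and al k (669); these are the parental (non-recombinant) types.
So the F1 carried al+ k+ on one chromosome and al k on the other — the recessive alleles are on the same chromosome (cis / coupling).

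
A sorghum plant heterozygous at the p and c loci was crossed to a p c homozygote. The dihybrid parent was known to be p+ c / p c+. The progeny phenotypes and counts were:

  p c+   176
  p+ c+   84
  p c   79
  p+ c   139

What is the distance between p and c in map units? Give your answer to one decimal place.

The recombinant classes are p+ c+ and p c: 84 + 79 = 163.
Recombination frequency = 163/478 = 0.3410 ≈ 34.1%, i.e. 34.1 map units.

34.1 map units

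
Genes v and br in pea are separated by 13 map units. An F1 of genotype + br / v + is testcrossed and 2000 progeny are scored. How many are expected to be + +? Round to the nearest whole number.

A map distance of 13 map units corresponds to a recombination frequency of 0.130.
The F1 is + br / v +, so + + is a recombinant gamete class with expected frequency r/2 = 0.130/2 = 0.0650.
Expected number = 0.0650 × 2000 = 130.00 ≈ 130.

130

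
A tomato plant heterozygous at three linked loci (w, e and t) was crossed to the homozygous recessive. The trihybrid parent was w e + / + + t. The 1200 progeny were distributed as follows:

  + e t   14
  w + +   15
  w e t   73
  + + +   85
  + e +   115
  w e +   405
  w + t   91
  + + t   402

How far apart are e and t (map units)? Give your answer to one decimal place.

15.6 map units

The two rarest classes, w + + and + e t, are the double crossovers. Comparing them with the parentals, only the e allele has switched, so e is the middle locus and the order is t – e – w.
Crossovers in the t–e interval produce the single-crossover classes w e t and + + + (73 + 85 = 158) plus the double crossovers (29).
RF(t–e) = (158 + 29) / 1200 = 187/1200 = 0.1558 → 15.6 map units.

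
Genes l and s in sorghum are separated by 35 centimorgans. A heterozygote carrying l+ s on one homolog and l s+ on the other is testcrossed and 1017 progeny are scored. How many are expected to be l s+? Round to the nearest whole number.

331

A map distance of 35 centimorgans corresponds to a recombination frequency of 0.350.
The F1 is l+ s / l s+, so l s+ is a parental gamete class with expected frequency (1 − r)/2 = 0.650/2 = 0.3250.
Expected number = 0.3250 × 1017 = 330.53 ≈ 331.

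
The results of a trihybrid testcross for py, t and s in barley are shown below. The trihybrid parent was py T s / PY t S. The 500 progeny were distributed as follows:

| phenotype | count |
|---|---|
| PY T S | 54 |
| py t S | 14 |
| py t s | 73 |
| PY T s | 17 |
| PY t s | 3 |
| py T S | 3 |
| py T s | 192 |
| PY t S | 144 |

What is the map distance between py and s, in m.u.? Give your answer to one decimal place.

The two rarest classes, py T S and PY t s, are the double crossovers. Comparing them with the parentals, only the s allele has switched, so s is the middle locus and the order is t – s – py.
Crossovers in the s–py interval produce the single-crossover classes PY T s and py t S (17 + 14 = 31) plus the double crossovers (6).
RF(s–py) = (31 + 6) / 500 = 37/500 = 0.0740 → 7.4 m.u.

7.4 m.u.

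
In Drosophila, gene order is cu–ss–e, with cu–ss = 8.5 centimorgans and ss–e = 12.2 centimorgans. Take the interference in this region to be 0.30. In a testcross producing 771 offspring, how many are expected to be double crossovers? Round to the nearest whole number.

6

Map distances give recombination frequencies of 0.085 and 0.122 for the two intervals.
With interference 0.30 (so coincidence = 0.70), expected double-crossover frequency = 0.085 × 0.122 × 0.70 = 0.00726.
Expected number = 0.00726 × 771 = 5.60 ≈ 6.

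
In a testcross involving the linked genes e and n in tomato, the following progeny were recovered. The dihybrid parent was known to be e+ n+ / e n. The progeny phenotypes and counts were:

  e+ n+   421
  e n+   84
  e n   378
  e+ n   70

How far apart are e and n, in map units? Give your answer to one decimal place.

16.2 map units

The recombinant classes are e+ n and e n+: 70 + 84 = 154.
Recombination frequency = 154/953 = 0.1616 ≈ 16.2%, i.e. 16.2 map units.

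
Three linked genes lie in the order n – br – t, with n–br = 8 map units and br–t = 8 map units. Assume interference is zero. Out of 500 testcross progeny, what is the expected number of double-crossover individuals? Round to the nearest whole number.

Map distances give recombination frequencies of 0.080 and 0.080 for the two intervals.
With no interference, expected double-crossover frequency = 0.080 × 0.080 = 0.00640.
Expected number = 0.00640 × 500 = 3.20 ≈ 3.

3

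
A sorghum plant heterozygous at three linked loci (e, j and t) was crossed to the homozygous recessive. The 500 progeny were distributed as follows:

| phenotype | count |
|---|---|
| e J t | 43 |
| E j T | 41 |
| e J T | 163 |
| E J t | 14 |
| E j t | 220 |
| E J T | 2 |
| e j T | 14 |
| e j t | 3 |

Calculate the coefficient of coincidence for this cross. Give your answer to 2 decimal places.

0.85

The two most frequent reciprocal classes, e J T and E j t, are the parental types, so the F1 was e J T / E j t.
The two rarest classes, E J T and e j t, are the double crossovers. Comparing them with the parentals, only the e allele has switched, so e is the middle locus and the order is t – e – j.
t–e: (84 + 5)/500 = 0.1780; e–j: (28 + 5)/500 = 0.0660.
Expected DCO frequency = 0.1780 × 0.0660 ≈ 0.01175; observed = 5/500 ≈ 0.01000.
Coefficient of coincidence = 0.01000/0.01175 ≈ 0.85.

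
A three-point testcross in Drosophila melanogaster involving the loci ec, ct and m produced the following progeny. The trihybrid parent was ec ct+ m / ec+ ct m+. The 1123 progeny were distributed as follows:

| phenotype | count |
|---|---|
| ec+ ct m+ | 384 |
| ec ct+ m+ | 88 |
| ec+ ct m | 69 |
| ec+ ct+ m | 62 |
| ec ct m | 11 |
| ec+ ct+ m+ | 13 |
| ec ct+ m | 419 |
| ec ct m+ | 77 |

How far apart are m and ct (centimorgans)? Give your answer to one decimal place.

16.1 centimorgans

The two rarest classes, ec ct m and ec+ ct+ m+, are the double crossovers. Comparing them with the parentals, only the ct allele has switched, so ct is the middle locus and the order is m – ct – ec.
Crossovers in the m–ct interval produce the single-crossover classes ec ct+ m+ and ec+ ct m (88 + 69 = 157) plus the double crossovers (24).
RF(m–ct) = (157 + 24) / 1123 = 181/1123 = 0.1612 → 16.1 centimorgans.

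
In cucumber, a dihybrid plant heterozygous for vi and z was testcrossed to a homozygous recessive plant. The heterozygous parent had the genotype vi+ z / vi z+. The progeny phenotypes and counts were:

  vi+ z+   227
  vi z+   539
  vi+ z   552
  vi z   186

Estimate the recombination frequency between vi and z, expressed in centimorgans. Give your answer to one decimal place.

The recombinant classes are vi+ z+ and vi z: 227 + 186 = 413.
Recombination frequency = 413/1504 = 0.2746 ≈ 27.5%, i.e. 27.5 centimorgans.

27.5 centimorgans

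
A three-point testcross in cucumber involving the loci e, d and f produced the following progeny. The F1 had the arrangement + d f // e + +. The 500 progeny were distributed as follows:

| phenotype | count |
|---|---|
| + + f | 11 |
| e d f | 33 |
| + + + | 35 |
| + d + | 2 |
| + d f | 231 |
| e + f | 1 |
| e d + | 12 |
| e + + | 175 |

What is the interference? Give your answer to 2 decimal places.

0.19

The two rarest classes, + d + and e + f, are the double crossovers. Comparing them with the parentals, only the f allele has switched, so f is the middle locus and the order is e – f – d.
e–f: (68 + 3)/500 = 0.1420; f–d: (23 + 3)/500 = 0.0520.
Expected DCO frequency = 0.1420 × 0.0520 ≈ 0.00738; observed = 3/500 ≈ 0.00600.
Coefficient of coincidence = 0.00600/0.00738 ≈ 0.81; interference = 1 − 0.81 = 0.19.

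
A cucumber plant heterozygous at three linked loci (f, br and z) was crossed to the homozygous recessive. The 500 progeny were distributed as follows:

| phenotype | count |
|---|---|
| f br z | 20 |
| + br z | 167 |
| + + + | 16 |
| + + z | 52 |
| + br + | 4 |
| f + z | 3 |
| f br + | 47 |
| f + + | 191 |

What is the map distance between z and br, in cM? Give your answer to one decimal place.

The two most frequent reciprocal classes, + br z and f + +, are the parental types, so the F1 was + br z / f + +.
The two rarest classes, + br + and f + z, are the double crossovers. Comparing them with the parentals, only the z allele has switched, so z is the middle locus and the order is br – z – f.
Crossovers in the br–z interval produce the single-crossover classes + + z and f br + (52 + 47 = 99) plus the double crossovers (7).
RF(br–z) = (99 + 7) / 500 = 106/500 = 0.2120 → 21.2 cM.

21.2 cM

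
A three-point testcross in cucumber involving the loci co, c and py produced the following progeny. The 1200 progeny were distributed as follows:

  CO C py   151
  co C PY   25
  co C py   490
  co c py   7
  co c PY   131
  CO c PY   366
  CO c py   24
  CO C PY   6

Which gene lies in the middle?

c

The two most frequent reciprocal classes, CO c PY and co C py, are the parental types, so the F1 was CO c PY / co C py.
The two rarest classes, CO C PY and co c py, are the double crossovers. Comparing them with the parentals, only the c allele has switched, so c is the middle locus and the order is co – c – py.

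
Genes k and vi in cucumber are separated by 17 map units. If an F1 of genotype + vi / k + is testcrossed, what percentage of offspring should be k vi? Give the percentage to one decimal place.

8.5%

A map distance of 17 map units corresponds to a recombination frequency of 0.170.
The F1 is + vi / k +, so k vi is a recombinant gamete class with expected frequency r/2 = 0.170/2 = 0.0850.
That is 0.0850 = 8.5% of the progeny.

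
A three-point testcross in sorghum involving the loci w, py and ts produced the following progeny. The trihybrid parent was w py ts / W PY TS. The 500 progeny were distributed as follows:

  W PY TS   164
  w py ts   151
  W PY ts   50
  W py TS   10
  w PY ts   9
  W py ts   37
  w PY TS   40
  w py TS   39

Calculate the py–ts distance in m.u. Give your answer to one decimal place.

21.6 m.u.

The two rarest classes, w PY ts and W py TS, are the double crossovers. Comparing them with the parentals, only the py allele has switched, so py is the middle locus and the order is ts – py – w.
Crossovers in the ts–py interval produce the single-crossover classes w py TS and W PY ts (39 + 50 = 89) plus the double crossovers (19).
RF(ts–py) = (89 + 19) / 500 = 108/500 = 0.2160 → 21.6 m.u.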